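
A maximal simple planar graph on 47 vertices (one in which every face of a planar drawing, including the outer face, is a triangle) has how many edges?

135

In a plane triangulation 3F = 2E and V − E + F = 2, so E = 3V − 6 = 3·47 − 6 = 135.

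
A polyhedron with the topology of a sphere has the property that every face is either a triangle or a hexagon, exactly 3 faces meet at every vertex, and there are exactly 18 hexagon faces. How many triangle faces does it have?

4

Let x be the number of triangles; then F = 18 + x.
Edge–face incidences: 2E = 6·18 + 3·x = 108 + 3x.
Every vertex has degree 3, so 3V = 2E.
Euler: V − E + F = 2 ⇒ (2E)/3 − E + (18 + x) = 2.
Multiply by 6: 2·(2E) − 3·(2E) + 6·(18 + x) = 12, i.e. 108 + 6x − (108 + 3x) = 12.
Collecting terms: 3x = 12, so x = 4.
Then 2E = 108 + 3·4 = 120, so E = 60, V = 2E/3 = 40, F = 18 + 4 = 22.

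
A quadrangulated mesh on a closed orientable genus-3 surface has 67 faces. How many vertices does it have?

χ = 2 − 2·3 = -4, and every face is a square so 4F = 2E.
E = 4·67/2 = 134. Then V = -4 + E − F = -4 + 134 − 67 = 63.

63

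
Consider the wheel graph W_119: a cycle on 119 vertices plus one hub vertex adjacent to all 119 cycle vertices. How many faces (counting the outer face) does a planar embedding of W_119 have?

W_119 has V = 119 + 1 = 120 vertices and E = 2·119 = 238 edges.
By Euler's formula F = 2 − V + E = 2 − 120 + 238 = 120.

120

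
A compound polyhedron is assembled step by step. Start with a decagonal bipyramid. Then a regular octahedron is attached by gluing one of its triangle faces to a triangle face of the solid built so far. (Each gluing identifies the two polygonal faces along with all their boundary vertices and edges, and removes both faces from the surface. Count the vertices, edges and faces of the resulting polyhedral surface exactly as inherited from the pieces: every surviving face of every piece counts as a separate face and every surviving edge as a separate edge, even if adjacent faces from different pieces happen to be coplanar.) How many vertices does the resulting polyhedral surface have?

15

A decagonal bipyramid: V=12, E=30, F=20.
Attach a regular octahedron (V=6, E=12, F=8) along a 3-gon: merge 3 vertices and 3 edges, delete both glued faces → V=15, E=39, F=26.
Check: V − E + F = 15 − 39 + 26 = 2.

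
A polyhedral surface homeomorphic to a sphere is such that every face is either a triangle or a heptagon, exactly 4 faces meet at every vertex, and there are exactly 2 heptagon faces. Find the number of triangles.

Let x be the number of triangles; then F = 2 + x.
Edge–face incidences: 2E = 7·2 + 3·x = 14 + 3x.
Every vertex has degree 4, so 4V = 2E.
Euler: V − E + F = 2 ⇒ (2E)/4 − E + (2 + x) = 2.
Multiply by 8: 2·(2E) − 4·(2E) + 8·(2 + x) = 16, i.e. 16 + 8x − 2·(14 + 3x) = 16.
Collecting terms: 2x − 12 = 16, so 2x = 28, so x = 14.
Then 2E = 14 + 3·14 = 56, so E = 28, V = 2E/4 = 14, F = 2 + 14 = 16.

14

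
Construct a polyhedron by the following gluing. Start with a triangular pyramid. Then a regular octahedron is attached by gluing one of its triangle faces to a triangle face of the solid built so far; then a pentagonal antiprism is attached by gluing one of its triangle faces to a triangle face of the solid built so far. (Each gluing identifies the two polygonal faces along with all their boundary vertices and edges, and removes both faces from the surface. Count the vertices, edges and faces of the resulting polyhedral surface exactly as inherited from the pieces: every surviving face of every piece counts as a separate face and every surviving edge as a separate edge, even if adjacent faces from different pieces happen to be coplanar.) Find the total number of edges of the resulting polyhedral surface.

32

A triangular pyramid: V=4, E=6, F=4.
Attach a regular octahedron (V=6, E=12, F=8) along a 3-gon: merge 3 vertices and 3 edges, delete both glued faces → V=7, E=15, F=10.
Attach a pentagonal antiprism (V=10, E=20, F=12) along a 3-gon: merge 3 vertices and 3 edges, delete both glued faces → V=14, E=32, F=20.
Check: V − E + F = 14 − 32 + 20 = 2.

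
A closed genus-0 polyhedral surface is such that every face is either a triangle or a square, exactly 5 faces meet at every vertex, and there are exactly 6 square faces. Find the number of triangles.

Let x be the number of triangles; then F = 6 + x.
Edge–face incidences: 2E = 4·6 + 3·x = 24 + 3x.
Every vertex has degree 5, so 5V = 2E.
Euler: V − E + F = 2 ⇒ (2E)/5 − E + (6 + x) = 2.
Multiply by 10: 2·(2E) − 5·(2E) + 10·(6 + x) = 20, i.e. 60 + 10x − 3·(24 + 3x) = 20.
Collecting terms: x − 12 = 20, so x = 32.
Then 2E = 24 + 3·32 = 120, so E = 60, V = 2E/5 = 24, F = 6 + 32 = 38.

32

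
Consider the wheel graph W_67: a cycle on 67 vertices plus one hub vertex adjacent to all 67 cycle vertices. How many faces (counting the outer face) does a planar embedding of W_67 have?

68

W_67 has V = 67 + 1 = 68 vertices and E = 2·67 = 134 edges.
By Euler's formula F = 2 − V + E = 2 − 68 + 134 = 68.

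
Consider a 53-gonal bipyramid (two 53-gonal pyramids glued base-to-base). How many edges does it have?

A bipyramid over an n-gon has 2n triangular faces and n + 2 vertices: V = 53 + 2 = 55, E = 3·53 = 159, F = 2·53 = 106.

159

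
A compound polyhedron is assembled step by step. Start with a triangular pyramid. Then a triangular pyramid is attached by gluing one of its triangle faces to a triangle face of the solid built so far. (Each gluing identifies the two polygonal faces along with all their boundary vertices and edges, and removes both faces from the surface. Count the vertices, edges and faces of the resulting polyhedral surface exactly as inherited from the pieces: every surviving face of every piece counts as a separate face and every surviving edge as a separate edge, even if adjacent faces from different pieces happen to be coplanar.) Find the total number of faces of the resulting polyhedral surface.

A triangular pyramid: V=4, E=6, F=4.
Attach a triangular pyramid (V=4, E=6, F=4) along a 3-gon: merge 3 vertices and 3 edges, delete both glued faces → V=5, E=9, F=6.
Check: V − E + F = 5 − 9 + 6 = 2.

6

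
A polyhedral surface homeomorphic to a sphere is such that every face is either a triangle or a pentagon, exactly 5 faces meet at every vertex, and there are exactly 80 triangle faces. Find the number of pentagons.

Let x be the number of pentagons; then F = 80 + x.
Edge–face incidences: 2E = 3·80 + 5·x = 240 + 5x.
Every vertex has degree 5, so 5V = 2E.
Euler: V − E + F = 2 ⇒ (2E)/5 − E + (80 + x) = 2.
Multiply by 10: 2·(2E) − 5·(2E) + 10·(80 + x) = 20, i.e. 800 + 10x − 3·(240 + 5x) = 20.
Collecting terms: −5x + 80 = 20, so −5x = −60, so x = 12.
Then 2E = 240 + 5·12 = 300, so E = 150, V = 2E/5 = 60, F = 80 + 12 = 92.

12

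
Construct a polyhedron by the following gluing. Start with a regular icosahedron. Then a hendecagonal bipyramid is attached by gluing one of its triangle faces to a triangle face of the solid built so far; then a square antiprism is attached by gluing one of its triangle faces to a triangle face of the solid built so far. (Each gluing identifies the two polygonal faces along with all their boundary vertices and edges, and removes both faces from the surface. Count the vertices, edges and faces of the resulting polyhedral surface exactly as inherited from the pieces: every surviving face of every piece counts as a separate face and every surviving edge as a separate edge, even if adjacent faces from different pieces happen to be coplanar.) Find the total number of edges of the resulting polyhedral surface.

A regular icosahedron: V=12, E=30, F=20.
Attach a hendecagonal bipyramid (V=13, E=33, F=22) along a 3-gon: merge 3 vertices and 3 edges, delete both glued faces → V=22, E=60, F=40.
Attach a square antiprism (V=8, E=16, F=10) along a 3-gon: merge 3 vertices and 3 edges, delete both glued faces → V=27, E=73, F=48.
Check: V − E + F = 27 − 73 + 48 = 2.

73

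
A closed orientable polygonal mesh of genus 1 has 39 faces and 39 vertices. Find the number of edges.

For a closed orientable surface of genus 1, χ = 2 − 2·1 = 0.
E = V + F − (0) = 39 + 39 − (0) = 78.

78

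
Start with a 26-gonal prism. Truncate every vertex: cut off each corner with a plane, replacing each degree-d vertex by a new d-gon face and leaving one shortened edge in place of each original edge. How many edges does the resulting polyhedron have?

234

The base solid has V = 52, E = 78, F = 28.
Truncation replaces each original edge-end by a new vertex, so V′ = 2E = 156.
Each original edge survives, and each old vertex of degree d contributes d new edges; summing degrees gives Σd = 2E, so E′ = E + 2E = 3E = 234.
Each original face survives and each original vertex becomes one new face: F′ = F + V = 80.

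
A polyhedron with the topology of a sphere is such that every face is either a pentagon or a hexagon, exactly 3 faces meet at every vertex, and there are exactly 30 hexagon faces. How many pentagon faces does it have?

Let x be the number of pentagons; then F = 30 + x.
Edge–face incidences: 2E = 6·30 + 5·x = 180 + 5x.
Every vertex has degree 3, so 3V = 2E.
Euler: V − E + F = 2 ⇒ (2E)/3 − E + (30 + x) = 2.
Multiply by 6: 2·(2E) − 3·(2E) + 6·(30 + x) = 12, i.e. 180 + 6x − (180 + 5x) = 12.
Collecting terms: x = 12.
Then 2E = 180 + 5·12 = 240, so E = 120, V = 2E/3 = 80, F = 30 + 12 = 42.

12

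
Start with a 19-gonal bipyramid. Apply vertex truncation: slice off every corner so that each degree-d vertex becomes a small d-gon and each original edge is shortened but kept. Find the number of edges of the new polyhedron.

171

The base solid has V = 21, E = 57, F = 38.
Truncation replaces each original edge-end by a new vertex, so V′ = 2E = 114.
Each original edge survives, and each old vertex of degree d contributes d new edges; summing degrees gives Σd = 2E, so E′ = E + 2E = 3E = 171.
Each original face survives and each original vertex becomes one new face: F′ = F + V = 59.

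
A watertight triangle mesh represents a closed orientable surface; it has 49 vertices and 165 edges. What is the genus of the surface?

4

Every face is a triangle and each edge borders two faces, so 3F = 2·165, giving F = 110.
χ = V − E + F = 49 − 165 + 110 = -6.
For a closed orientable surface χ = 2 − 2g, so g = (2 − (-6))/2 = 4.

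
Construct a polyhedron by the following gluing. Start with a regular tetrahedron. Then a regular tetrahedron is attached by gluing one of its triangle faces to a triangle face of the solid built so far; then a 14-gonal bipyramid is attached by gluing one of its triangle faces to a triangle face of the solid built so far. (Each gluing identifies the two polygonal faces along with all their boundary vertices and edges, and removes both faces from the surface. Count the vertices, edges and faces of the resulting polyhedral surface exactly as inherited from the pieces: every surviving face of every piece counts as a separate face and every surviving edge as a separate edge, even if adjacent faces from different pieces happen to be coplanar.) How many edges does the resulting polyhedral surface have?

A regular tetrahedron: V=4, E=6, F=4.
Attach a regular tetrahedron (V=4, E=6, F=4) along a 3-gon: merge 3 vertices and 3 edges, delete both glued faces → V=5, E=9, F=6.
Attach a 14-gonal bipyramid (V=16, E=42, F=28) along a 3-gon: merge 3 vertices and 3 edges, delete both glued faces → V=18, E=48, F=32.
Check: V − E + F = 18 − 48 + 32 = 2.

48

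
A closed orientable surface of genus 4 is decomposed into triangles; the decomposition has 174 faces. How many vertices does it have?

81

χ = 2 − 2·4 = -6, and every face is a triangle so 3F = 2E.
E = 3·174/2 = 261. Then V = -6 + E − F = -6 + 261 − 174 = 81.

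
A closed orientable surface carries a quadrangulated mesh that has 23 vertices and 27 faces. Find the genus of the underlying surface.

3

Every face is a square, so 2E = 4·27 = 108, giving E = 54.
χ = V − E + F = 23 − 54 + 27 = -4.
For a closed orientable surface χ = 2 − 2g, so g = (2 − (-4))/2 = 3.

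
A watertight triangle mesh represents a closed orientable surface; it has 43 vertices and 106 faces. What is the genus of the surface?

6

Every face is a triangle, so 2E = 3·106 = 318, giving E = 159.
χ = V − E + F = 43 − 159 + 106 = -10.
For a closed orientable surface χ = 2 − 2g, so g = (2 − (-10))/2 = 6.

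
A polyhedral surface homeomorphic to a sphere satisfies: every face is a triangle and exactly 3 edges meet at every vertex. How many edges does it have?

6

Each face has 3 edges and each edge borders two faces, so 2E = 3F.
Each vertex has degree 3, so 3V = 2E and hence V = 3F/3.
Euler: V − E + F = 2 ⇒ (3F/3) − (3F/2) + F = 2.
Multiply by 6: (6 − 9 + 6)F = 12, i.e. 3F = 12.
So F = 4, E = 3·4/2 = 6, V = 3·4/3 = 4.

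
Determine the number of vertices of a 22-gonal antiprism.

44

An antiprism on an n-gon has two n-gon caps and 2n triangles: V = 2·22 = 44, E = 4·22 = 88, F = 2·22 + 2 = 46.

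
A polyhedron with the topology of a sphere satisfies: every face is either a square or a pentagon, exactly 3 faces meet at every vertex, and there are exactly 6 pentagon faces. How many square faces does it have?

Let x be the number of squares; then F = 6 + x.
Edge–face incidences: 2E = 5·6 + 4·x = 30 + 4x.
Every vertex has degree 3, so 3V = 2E.
Euler: V − E + F = 2 ⇒ (2E)/3 − E + (6 + x) = 2.
Multiply by 6: 2·(2E) − 3·(2E) + 6·(6 + x) = 12, i.e. 36 + 6x − (30 + 4x) = 12.
Collecting terms: 2x + 6 = 12, so 2x = 6, so x = 3.
Then 2E = 30 + 4·3 = 42, so E = 21, V = 2E/3 = 14, F = 6 + 3 = 9.

3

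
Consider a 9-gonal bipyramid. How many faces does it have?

18

A bipyramid over an n-gon has 2n triangular faces and n + 2 vertices: V = 9 + 2 = 11, E = 3·9 = 27, F = 2·9 = 18.
Check: V − E + F = 11 − 27 + 18 = 2.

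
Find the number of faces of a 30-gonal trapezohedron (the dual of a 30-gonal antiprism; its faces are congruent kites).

60

The n-trapezohedron (dual of the n-antiprism) has V = 2·30 + 2 = 62, E = 4·30 = 120, F = 2·30 = 60.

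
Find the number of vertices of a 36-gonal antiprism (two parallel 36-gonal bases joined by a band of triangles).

72

An antiprism on an n-gon has two n-gon caps and 2n triangles: V = 2·36 = 72, E = 4·36 = 144, F = 2·36 + 2 = 74.
Check: V − E + F = 72 − 144 + 74 = 2.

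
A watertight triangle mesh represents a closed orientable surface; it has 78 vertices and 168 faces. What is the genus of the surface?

4

Every face is a triangle, so 2E = 3·168 = 504, giving E = 252.
χ = V − E + F = 78 − 252 + 168 = -6.
For a closed orientable surface χ = 2 − 2g, so g = (2 − (-6))/2 = 4.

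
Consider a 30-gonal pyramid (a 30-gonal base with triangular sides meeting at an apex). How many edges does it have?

A pyramid on an n-gon base has one n-gon and n triangles: V = 30 + 1 = 31, E = 2·30 = 60, F = 30 + 1 = 31.

60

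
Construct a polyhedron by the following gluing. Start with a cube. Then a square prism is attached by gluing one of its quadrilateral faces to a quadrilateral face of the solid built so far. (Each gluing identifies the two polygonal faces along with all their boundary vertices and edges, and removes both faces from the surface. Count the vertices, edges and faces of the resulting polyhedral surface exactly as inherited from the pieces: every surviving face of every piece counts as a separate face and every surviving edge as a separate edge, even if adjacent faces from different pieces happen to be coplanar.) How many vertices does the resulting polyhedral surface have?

12

A cube: V=8, E=12, F=6.
Attach a square prism (V=8, E=12, F=6) along a 4-gon: merge 4 vertices and 4 edges, delete both glued faces → V=12, E=20, F=10.
Check: V − E + F = 12 − 20 + 10 = 2.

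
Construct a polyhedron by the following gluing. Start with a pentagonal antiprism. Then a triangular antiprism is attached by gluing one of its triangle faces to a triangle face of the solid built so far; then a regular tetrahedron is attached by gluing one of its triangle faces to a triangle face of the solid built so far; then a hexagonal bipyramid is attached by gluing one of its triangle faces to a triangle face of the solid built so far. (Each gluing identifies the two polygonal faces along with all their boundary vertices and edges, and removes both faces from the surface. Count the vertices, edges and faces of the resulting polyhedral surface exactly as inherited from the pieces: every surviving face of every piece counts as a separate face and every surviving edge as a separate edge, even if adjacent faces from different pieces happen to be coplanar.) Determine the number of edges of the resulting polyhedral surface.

47

A pentagonal antiprism: V=10, E=20, F=12.
Attach a triangular antiprism (V=6, E=12, F=8) along a 3-gon: merge 3 vertices and 3 edges, delete both glued faces → V=13, E=29, F=18.
Attach a regular tetrahedron (V=4, E=6, F=4) along a 3-gon: merge 3 vertices and 3 edges, delete both glued faces → V=14, E=32, F=20.
Attach a hexagonal bipyramid (V=8, E=18, F=12) along a 3-gon: merge 3 vertices and 3 edges, delete both glued faces → V=19, E=47, F=30.
Check: V − E + F = 19 − 47 + 30 = 2.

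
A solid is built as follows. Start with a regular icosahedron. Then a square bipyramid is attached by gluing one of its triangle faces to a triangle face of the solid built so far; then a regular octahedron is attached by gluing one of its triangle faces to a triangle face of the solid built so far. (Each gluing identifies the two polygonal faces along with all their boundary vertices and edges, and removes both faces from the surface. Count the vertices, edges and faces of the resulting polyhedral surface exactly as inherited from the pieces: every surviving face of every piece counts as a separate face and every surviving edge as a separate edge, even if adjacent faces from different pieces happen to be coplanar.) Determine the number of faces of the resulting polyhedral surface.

32

A regular icosahedron: V=12, E=30, F=20.
Attach a square bipyramid (V=6, E=12, F=8) along a 3-gon: merge 3 vertices and 3 edges, delete both glued faces → V=15, E=39, F=26.
Attach a regular octahedron (V=6, E=12, F=8) along a 3-gon: merge 3 vertices and 3 edges, delete both glued faces → V=18, E=48, F=32.
Check: V − E + F = 18 − 48 + 32 = 2.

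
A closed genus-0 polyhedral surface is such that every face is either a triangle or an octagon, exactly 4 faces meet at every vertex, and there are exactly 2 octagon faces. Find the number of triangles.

16

Let x be the number of triangles; then F = 2 + x.
Edge–face incidences: 2E = 8·2 + 3·x = 16 + 3x.
Every vertex has degree 4, so 4V = 2E.
Euler: V − E + F = 2 ⇒ (2E)/4 − E + (2 + x) = 2.
Multiply by 8: 2·(2E) − 4·(2E) + 8·(2 + x) = 16, i.e. 16 + 8x − 2·(16 + 3x) = 16.
Collecting terms: 2x − 16 = 16, so 2x = 32, so x = 16.
Then 2E = 16 + 3·16 = 64, so E = 32, V = 2E/4 = 16, F = 2 + 16 = 18.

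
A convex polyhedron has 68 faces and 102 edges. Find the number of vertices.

Here V − E + F = 2.
V = 2 + E − F = 2 + 102 − 68 = 36.

36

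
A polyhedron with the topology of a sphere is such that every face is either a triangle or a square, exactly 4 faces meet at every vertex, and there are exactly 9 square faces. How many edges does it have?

Let x be the number of triangles; then F = 9 + x.
Edge–face incidences: 2E = 4·9 + 3·x = 36 + 3x.
Every vertex has degree 4, so 4V = 2E.
Euler: V − E + F = 2 ⇒ (2E)/4 − E + (9 + x) = 2.
Multiply by 8: 2·(2E) − 4·(2E) + 8·(9 + x) = 16, i.e. 72 + 8x − 2·(36 + 3x) = 16.
Collecting terms: 2x = 16, so x = 8.
Then 2E = 36 + 3·8 = 60, so E = 30, V = 2E/4 = 15, F = 9 + 8 = 17.

30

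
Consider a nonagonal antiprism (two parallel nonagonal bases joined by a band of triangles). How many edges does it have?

An antiprism on an n-gon has two n-gon caps and 2n triangles: V = 2·9 = 18, E = 4·9 = 36, F = 2·9 + 2 = 20.

36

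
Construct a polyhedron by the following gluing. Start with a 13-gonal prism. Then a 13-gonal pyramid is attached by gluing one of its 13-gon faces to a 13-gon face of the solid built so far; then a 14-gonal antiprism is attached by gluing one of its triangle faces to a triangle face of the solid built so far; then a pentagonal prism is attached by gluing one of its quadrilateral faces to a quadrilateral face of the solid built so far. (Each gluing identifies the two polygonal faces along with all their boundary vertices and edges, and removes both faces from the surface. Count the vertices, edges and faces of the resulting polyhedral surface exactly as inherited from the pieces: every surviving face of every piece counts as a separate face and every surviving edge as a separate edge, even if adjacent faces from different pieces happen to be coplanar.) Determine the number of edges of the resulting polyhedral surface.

116

A 13-gonal prism: V=26, E=39, F=15.
Attach a 13-gonal pyramid (V=14, E=26, F=14) along a 13-gon: merge 13 vertices and 13 edges, delete both glued faces → V=27, E=52, F=27.
Attach a 14-gonal antiprism (V=28, E=56, F=30) along a 3-gon: merge 3 vertices and 3 edges, delete both glued faces → V=52, E=105, F=55.
Attach a pentagonal prism (V=10, E=15, F=7) along a 4-gon: merge 4 vertices and 4 edges, delete both glued faces → V=58, E=116, F=60.
Check: V − E + F = 58 − 116 + 60 = 2.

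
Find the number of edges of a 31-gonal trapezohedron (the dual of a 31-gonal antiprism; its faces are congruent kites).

124

The n-trapezohedron (dual of the n-antiprism) has V = 2·31 + 2 = 64, E = 4·31 = 124, F = 2·31 = 62.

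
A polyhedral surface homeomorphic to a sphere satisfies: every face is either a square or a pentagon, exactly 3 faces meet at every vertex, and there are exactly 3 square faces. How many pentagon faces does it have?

6

Let x be the number of pentagons; then F = 3 + x.
Edge–face incidences: 2E = 4·3 + 5·x = 12 + 5x.
Every vertex has degree 3, so 3V = 2E.
Euler: V − E + F = 2 ⇒ (2E)/3 − E + (3 + x) = 2.
Multiply by 6: 2·(2E) − 3·(2E) + 6·(3 + x) = 12, i.e. 18 + 6x − (12 + 5x) = 12.
Collecting terms: x + 6 = 12, so x = 6.
Then 2E = 12 + 5·6 = 42, so E = 21, V = 2E/3 = 14, F = 3 + 6 = 9.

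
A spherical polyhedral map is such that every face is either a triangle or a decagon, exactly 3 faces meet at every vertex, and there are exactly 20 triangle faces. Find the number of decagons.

Let x be the number of decagons; then F = 20 + x.
Edge–face incidences: 2E = 3·20 + 10·x = 60 + 10x.
Every vertex has degree 3, so 3V = 2E.
Euler: V − E + F = 2 ⇒ (2E)/3 − E + (20 + x) = 2.
Multiply by 6: 2·(2E) − 3·(2E) + 6·(20 + x) = 12, i.e. 120 + 6x − (60 + 10x) = 12.
Collecting terms: −4x + 60 = 12, so −4x = −48, so x = 12.
Then 2E = 60 + 10·12 = 180, so E = 90, V = 2E/3 = 60, F = 20 + 12 = 32.

12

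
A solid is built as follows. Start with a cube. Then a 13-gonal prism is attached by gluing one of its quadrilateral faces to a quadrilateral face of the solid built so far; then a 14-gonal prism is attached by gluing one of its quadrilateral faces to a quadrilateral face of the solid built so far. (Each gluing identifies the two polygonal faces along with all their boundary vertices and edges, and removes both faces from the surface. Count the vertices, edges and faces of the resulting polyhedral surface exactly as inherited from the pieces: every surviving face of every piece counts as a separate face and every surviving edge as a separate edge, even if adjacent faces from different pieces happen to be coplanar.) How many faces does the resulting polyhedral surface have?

A cube: V=8, E=12, F=6.
Attach a 13-gonal prism (V=26, E=39, F=15) along a 4-gon: merge 4 vertices and 4 edges, delete both glued faces → V=30, E=47, F=19.
Attach a 14-gonal prism (V=28, E=42, F=16) along a 4-gon: merge 4 vertices and 4 edges, delete both glued faces → V=54, E=85, F=33.
Check: V − E + F = 54 − 85 + 33 = 2.

33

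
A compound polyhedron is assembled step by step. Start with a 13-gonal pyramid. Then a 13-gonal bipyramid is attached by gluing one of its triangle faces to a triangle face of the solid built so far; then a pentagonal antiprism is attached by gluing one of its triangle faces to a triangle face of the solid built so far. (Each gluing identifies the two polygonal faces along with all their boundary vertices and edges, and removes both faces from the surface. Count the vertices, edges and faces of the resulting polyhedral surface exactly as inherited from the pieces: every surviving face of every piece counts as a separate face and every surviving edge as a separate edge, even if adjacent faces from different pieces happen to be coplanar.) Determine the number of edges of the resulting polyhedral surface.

A 13-gonal pyramid: V=14, E=26, F=14.
Attach a 13-gonal bipyramid (V=15, E=39, F=26) along a 3-gon: merge 3 vertices and 3 edges, delete both glued faces → V=26, E=62, F=38.
Attach a pentagonal antiprism (V=10, E=20, F=12) along a 3-gon: merge 3 vertices and 3 edges, delete both glued faces → V=33, E=79, F=48.
Check: V − E + F = 33 − 79 + 48 = 2.

79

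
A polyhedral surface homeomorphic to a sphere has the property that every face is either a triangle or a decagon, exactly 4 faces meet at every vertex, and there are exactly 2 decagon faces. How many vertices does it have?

Let x be the number of triangles; then F = 2 + x.
Edge–face incidences: 2E = 10·2 + 3·x = 20 + 3x.
Every vertex has degree 4, so 4V = 2E.
Euler: V − E + F = 2 ⇒ (2E)/4 − E + (2 + x) = 2.
Multiply by 8: 2·(2E) − 4·(2E) + 8·(2 + x) = 16, i.e. 16 + 8x − 2·(20 + 3x) = 16.
Collecting terms: 2x − 24 = 16, so 2x = 40, so x = 20.
Then 2E = 20 + 3·20 = 80, so E = 40, V = 2E/4 = 20, F = 2 + 20 = 22.

20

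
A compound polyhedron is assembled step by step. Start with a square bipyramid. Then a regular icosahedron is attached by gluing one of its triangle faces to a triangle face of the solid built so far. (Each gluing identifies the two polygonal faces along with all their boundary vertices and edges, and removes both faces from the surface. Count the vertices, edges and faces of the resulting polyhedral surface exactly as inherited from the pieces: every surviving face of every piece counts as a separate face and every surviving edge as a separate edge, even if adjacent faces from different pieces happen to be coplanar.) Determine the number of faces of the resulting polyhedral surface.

26

A square bipyramid: V=6, E=12, F=8.
Attach a regular icosahedron (V=12, E=30, F=20) along a 3-gon: merge 3 vertices and 3 edges, delete both glued faces → V=15, E=39, F=26.
Check: V − E + F = 15 − 39 + 26 = 2.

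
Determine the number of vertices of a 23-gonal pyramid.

24

A pyramid on an n-gon base has one n-gon and n triangles: V = 23 + 1 = 24, E = 2·23 = 46, F = 23 + 1 = 24.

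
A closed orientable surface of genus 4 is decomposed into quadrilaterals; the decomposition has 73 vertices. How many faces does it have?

χ = 2 − 2·4 = -6, and every face is a square so 4F = 2E.
V − E + F = -6 with E = 4F/2 gives 73 − (4/2 − 1)·F = -6, so F = 79 and E = 158.

79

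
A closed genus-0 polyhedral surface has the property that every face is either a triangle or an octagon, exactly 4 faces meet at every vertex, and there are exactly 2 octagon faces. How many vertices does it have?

Let x be the number of triangles; then F = 2 + x.
Edge–face incidences: 2E = 8·2 + 3·x = 16 + 3x.
Every vertex has degree 4, so 4V = 2E.
Euler: V − E + F = 2 ⇒ (2E)/4 − E + (2 + x) = 2.
Multiply by 8: 2·(2E) − 4·(2E) + 8·(2 + x) = 16, i.e. 16 + 8x − 2·(16 + 3x) = 16.
Collecting terms: 2x − 16 = 16, so 2x = 32, so x = 16.
Then 2E = 16 + 3·16 = 64, so E = 32, V = 2E/4 = 16, F = 2 + 16 = 18.

16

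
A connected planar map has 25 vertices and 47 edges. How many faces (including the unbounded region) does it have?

24

Euler's formula for a connected plane graph: V − E + F = 2, so F = 2 − 25 + 47 = 24.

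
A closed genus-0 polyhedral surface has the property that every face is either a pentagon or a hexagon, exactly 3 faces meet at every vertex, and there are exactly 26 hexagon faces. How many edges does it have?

108

Let x be the number of pentagons; then F = 26 + x.
Edge–face incidences: 2E = 6·26 + 5·x = 156 + 5x.
Every vertex has degree 3, so 3V = 2E.
Euler: V − E + F = 2 ⇒ (2E)/3 − E + (26 + x) = 2.
Multiply by 6: 2·(2E) − 3·(2E) + 6·(26 + x) = 12, i.e. 156 + 6x − (156 + 5x) = 12.
Collecting terms: x = 12.
Then 2E = 156 + 5·12 = 216, so E = 108, V = 2E/3 = 72, F = 26 + 12 = 38.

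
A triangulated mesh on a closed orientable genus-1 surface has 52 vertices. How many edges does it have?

156

χ = 2 − 2·1 = 0, and every face is a triangle so 3F = 2E.
V − E + F = 0 with E = 3F/2 gives 52 − (3/2 − 1)·F = 0, so F = 104 and E = 156.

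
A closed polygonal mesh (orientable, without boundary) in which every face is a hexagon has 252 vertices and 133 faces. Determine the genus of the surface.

Every face is a hexagon, so 2E = 6·133 = 798, giving E = 399.
χ = V − E + F = 252 − 399 + 133 = -14.
For a closed orientable surface χ = 2 − 2g, so g = (2 − (-14))/2 = 8.

8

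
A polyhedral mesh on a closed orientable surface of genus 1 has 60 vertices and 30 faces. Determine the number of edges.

For a closed orientable surface of genus 1, χ = 2 − 2·1 = 0.
E = V + F − (0) = 60 + 30 − (0) = 90.

90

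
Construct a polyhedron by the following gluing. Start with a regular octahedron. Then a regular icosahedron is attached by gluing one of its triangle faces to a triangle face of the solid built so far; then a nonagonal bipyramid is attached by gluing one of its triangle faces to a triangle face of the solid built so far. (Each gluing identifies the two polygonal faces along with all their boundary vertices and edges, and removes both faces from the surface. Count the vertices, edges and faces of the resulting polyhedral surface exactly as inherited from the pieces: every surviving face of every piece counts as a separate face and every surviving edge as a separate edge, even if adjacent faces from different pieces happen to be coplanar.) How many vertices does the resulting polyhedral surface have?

A regular octahedron: V=6, E=12, F=8.
Attach a regular icosahedron (V=12, E=30, F=20) along a 3-gon: merge 3 vertices and 3 edges, delete both glued faces → V=15, E=39, F=26.
Attach a nonagonal bipyramid (V=11, E=27, F=18) along a 3-gon: merge 3 vertices and 3 edges, delete both glued faces → V=23, E=63, F=42.
Check: V − E + F = 23 − 63 + 42 = 2.

23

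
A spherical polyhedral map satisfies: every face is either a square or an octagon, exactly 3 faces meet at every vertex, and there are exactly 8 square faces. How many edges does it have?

24

Let x be the number of octagons; then F = 8 + x.
Edge–face incidences: 2E = 4·8 + 8·x = 32 + 8x.
Every vertex has degree 3, so 3V = 2E.
Euler: V − E + F = 2 ⇒ (2E)/3 − E + (8 + x) = 2.
Multiply by 6: 2·(2E) − 3·(2E) + 6·(8 + x) = 12, i.e. 48 + 6x − (32 + 8x) = 12.
Collecting terms: −2x + 16 = 12, so −2x = −4, so x = 2.
Then 2E = 32 + 8·2 = 48, so E = 24, V = 2E/3 = 16, F = 8 + 2 = 10.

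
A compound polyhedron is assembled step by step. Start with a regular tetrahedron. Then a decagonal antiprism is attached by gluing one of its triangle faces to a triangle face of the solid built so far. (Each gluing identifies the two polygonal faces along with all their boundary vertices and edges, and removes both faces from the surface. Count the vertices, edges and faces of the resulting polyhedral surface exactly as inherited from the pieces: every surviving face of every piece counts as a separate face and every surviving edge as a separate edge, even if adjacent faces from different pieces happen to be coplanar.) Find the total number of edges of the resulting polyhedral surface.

A regular tetrahedron: V=4, E=6, F=4.
Attach a decagonal antiprism (V=20, E=40, F=22) along a 3-gon: merge 3 vertices and 3 edges, delete both glued faces → V=21, E=43, F=24.
Check: V − E + F = 21 − 43 + 24 = 2.

43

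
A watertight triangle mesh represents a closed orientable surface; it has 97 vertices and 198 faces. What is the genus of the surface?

Every face is a triangle, so 2E = 3·198 = 594, giving E = 297.
χ = V − E + F = 97 − 297 + 198 = -2.
For a closed orientable surface χ = 2 − 2g, so g = (2 − (-2))/2 = 2.

2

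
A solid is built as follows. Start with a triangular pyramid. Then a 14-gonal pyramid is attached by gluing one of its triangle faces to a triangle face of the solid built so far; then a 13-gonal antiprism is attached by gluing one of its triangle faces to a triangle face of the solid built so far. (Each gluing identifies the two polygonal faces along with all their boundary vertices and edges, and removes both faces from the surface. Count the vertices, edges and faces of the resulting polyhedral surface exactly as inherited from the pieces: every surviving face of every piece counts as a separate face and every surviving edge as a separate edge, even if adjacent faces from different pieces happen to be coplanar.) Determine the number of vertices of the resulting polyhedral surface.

A triangular pyramid: V=4, E=6, F=4.
Attach a 14-gonal pyramid (V=15, E=28, F=15) along a 3-gon: merge 3 vertices and 3 edges, delete both glued faces → V=16, E=31, F=17.
Attach a 13-gonal antiprism (V=26, E=52, F=28) along a 3-gon: merge 3 vertices and 3 edges, delete both glued faces → V=39, E=80, F=43.
Check: V − E + F = 39 − 80 + 43 = 2.

39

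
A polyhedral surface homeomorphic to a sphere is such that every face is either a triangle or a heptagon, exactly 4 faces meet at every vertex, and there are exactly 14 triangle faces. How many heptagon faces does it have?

Let x be the number of heptagons; then F = 14 + x.
Edge–face incidences: 2E = 3·14 + 7·x = 42 + 7x.
Every vertex has degree 4, so 4V = 2E.
Euler: V − E + F = 2 ⇒ (2E)/4 − E + (14 + x) = 2.
Multiply by 8: 2·(2E) − 4·(2E) + 8·(14 + x) = 16, i.e. 112 + 8x − 2·(42 + 7x) = 16.
Collecting terms: −6x + 28 = 16, so −6x = −12, so x = 2.
Then 2E = 42 + 7·2 = 56, so E = 28, V = 2E/4 = 14, F = 14 + 2 = 16.

2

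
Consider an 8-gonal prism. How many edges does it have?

A prism on an n-gon has two n-gon bases and n rectangular sides: V = 2·8 = 16, E = 3·8 = 24, F = 8 + 2 = 10.

24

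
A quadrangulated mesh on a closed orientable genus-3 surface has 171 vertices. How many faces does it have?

χ = 2 − 2·3 = -4, and every face is a square so 4F = 2E.
V − E + F = -4 with E = 4F/2 gives 171 − (4/2 − 1)·F = -4, so F = 175 and E = 350.

175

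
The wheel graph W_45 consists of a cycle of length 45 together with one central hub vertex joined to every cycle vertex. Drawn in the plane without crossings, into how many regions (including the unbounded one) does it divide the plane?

46

W_45 has V = 45 + 1 = 46 vertices and E = 2·45 = 90 edges.
By Euler's formula F = 2 − V + E = 2 − 46 + 90 = 46.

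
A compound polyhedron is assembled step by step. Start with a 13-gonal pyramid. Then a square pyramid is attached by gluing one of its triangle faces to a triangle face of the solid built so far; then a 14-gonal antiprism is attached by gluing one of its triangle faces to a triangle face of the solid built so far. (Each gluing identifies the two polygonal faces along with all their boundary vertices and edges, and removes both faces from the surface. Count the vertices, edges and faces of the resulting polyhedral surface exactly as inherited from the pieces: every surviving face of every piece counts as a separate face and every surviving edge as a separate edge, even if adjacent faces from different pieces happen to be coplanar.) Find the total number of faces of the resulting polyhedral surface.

45

A 13-gonal pyramid: V=14, E=26, F=14.
Attach a square pyramid (V=5, E=8, F=5) along a 3-gon: merge 3 vertices and 3 edges, delete both glued faces → V=16, E=31, F=17.
Attach a 14-gonal antiprism (V=28, E=56, F=30) along a 3-gon: merge 3 vertices and 3 edges, delete both glued faces → V=41, E=84, F=45.
Check: V − E + F = 41 − 84 + 45 = 2.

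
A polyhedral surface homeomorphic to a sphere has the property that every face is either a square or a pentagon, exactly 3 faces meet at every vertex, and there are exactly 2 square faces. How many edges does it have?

Let x be the number of pentagons; then F = 2 + x.
Edge–face incidences: 2E = 4·2 + 5·x = 8 + 5x.
Every vertex has degree 3, so 3V = 2E.
Euler: V − E + F = 2 ⇒ (2E)/3 − E + (2 + x) = 2.
Multiply by 6: 2·(2E) − 3·(2E) + 6·(2 + x) = 12, i.e. 12 + 6x − (8 + 5x) = 12.
Collecting terms: x + 4 = 12, so x = 8.
Then 2E = 8 + 5·8 = 48, so E = 24, V = 2E/3 = 16, F = 2 + 8 = 10.

24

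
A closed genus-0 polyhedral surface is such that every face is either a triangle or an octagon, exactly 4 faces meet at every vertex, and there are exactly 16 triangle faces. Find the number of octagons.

Let x be the number of octagons; then F = 16 + x.
Edge–face incidences: 2E = 3·16 + 8·x = 48 + 8x.
Every vertex has degree 4, so 4V = 2E.
Euler: V − E + F = 2 ⇒ (2E)/4 − E + (16 + x) = 2.
Multiply by 8: 2·(2E) − 4·(2E) + 8·(16 + x) = 16, i.e. 128 + 8x − 2·(48 + 8x) = 16.
Collecting terms: −8x + 32 = 16, so −8x = −16, so x = 2.
Then 2E = 48 + 8·2 = 64, so E = 32, V = 2E/4 = 16, F = 16 + 2 = 18.

2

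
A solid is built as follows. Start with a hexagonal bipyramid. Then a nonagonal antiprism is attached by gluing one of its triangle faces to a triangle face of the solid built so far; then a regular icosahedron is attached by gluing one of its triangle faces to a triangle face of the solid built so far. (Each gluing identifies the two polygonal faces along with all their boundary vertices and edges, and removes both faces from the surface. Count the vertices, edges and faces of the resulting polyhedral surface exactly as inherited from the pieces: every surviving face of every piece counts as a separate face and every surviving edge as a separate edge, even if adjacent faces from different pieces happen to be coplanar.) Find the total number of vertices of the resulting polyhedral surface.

A hexagonal bipyramid: V=8, E=18, F=12.
Attach a nonagonal antiprism (V=18, E=36, F=20) along a 3-gon: merge 3 vertices and 3 edges, delete both glued faces → V=23, E=51, F=30.
Attach a regular icosahedron (V=12, E=30, F=20) along a 3-gon: merge 3 vertices and 3 edges, delete both glued faces → V=32, E=78, F=48.
Check: V − E + F = 32 − 78 + 48 = 2.

32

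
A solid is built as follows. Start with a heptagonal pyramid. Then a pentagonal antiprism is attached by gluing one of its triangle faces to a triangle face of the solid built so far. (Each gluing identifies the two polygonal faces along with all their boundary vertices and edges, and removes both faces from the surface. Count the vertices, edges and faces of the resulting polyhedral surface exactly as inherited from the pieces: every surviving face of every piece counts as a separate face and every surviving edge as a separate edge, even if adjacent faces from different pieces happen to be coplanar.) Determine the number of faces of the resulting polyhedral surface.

18

A heptagonal pyramid: V=8, E=14, F=8.
Attach a pentagonal antiprism (V=10, E=20, F=12) along a 3-gon: merge 3 vertices and 3 edges, delete both glued faces → V=15, E=31, F=18.
Check: V − E + F = 15 − 31 + 18 = 2.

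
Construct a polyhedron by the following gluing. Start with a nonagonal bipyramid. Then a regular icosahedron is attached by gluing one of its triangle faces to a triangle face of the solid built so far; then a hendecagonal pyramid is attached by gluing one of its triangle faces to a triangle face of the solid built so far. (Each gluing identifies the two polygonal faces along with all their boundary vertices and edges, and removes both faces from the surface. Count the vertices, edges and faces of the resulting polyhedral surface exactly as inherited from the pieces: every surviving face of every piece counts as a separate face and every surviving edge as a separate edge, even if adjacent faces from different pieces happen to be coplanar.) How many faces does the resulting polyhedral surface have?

46

A nonagonal bipyramid: V=11, E=27, F=18.
Attach a regular icosahedron (V=12, E=30, F=20) along a 3-gon: merge 3 vertices and 3 edges, delete both glued faces → V=20, E=54, F=36.
Attach a hendecagonal pyramid (V=12, E=22, F=12) along a 3-gon: merge 3 vertices and 3 edges, delete both glued faces → V=29, E=73, F=46.
Check: V − E + F = 29 − 73 + 46 = 2.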